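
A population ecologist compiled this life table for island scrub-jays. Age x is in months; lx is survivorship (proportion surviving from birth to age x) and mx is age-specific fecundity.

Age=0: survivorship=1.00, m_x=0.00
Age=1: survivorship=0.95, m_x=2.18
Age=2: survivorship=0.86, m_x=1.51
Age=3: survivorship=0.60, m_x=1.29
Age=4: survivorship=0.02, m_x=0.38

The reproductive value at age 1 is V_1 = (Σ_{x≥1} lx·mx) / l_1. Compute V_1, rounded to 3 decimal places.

lx·mx for x ≥ 1: 2.071, 1.2986, 0.774, 0.0076 → sum = 4.1512
V_1 = 4.1512 / l_1 = 4.1512 / 0.95 = 4.369684… → 4.370

4.370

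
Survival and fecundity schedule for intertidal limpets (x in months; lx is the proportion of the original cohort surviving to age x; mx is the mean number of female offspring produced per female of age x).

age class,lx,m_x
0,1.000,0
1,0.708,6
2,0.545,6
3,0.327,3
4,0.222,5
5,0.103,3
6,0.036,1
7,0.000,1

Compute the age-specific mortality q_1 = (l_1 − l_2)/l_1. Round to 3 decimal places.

q_1 = (l_1 − l_2) / l_1 = (0.708 − 0.545) / 0.708
     = 0.163 / 0.708 = 0.230226… → 0.230

0.230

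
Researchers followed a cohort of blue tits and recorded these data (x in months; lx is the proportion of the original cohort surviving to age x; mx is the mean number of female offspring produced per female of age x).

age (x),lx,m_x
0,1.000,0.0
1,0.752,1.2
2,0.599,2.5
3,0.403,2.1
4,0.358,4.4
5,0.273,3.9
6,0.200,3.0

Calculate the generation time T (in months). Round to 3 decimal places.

3.340

lx·mx: 0, 0.9024, 1.4975, 0.8463, 1.5752, 1.0647, 0.6 → R0 = 6.4861
x·lx·mx: 0, 0.9024, 2.995, 2.5389, 6.3008, 5.3235, 3.6 → Σ = 21.6606
T = 21.6606 / 6.4861 = 3.339541… → 3.340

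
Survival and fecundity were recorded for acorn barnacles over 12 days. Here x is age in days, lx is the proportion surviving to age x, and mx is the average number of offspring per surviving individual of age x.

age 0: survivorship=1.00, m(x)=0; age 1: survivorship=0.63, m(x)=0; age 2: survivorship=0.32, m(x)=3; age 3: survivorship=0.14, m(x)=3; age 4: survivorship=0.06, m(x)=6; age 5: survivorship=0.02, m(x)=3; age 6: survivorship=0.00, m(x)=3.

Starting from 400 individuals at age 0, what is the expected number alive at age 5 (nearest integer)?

8

Expected survivors = N0 · l_5 = 400 × 0.02 = 8 → 8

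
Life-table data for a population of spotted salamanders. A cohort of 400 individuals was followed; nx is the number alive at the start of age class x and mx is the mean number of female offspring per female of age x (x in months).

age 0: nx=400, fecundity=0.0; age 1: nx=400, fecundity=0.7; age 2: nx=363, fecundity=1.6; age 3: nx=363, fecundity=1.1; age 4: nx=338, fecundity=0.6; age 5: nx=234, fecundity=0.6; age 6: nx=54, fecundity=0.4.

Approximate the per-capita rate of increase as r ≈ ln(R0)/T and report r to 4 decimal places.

0.5319

lx = nx/n0 = nx/400: 1, 1, 0.9075, 0.9075, 0.845, 0.585, 0.135
R0 = Σ lx·mx = 0 + 0.7 + 1.452 + 0.99825 + 0.507 + 0.351 + 0.054 = 4.06225
Σ x·lx·mx = 10.70575; T = 10.70575/4.06225 = 2.63542…
r ≈ ln(R0)/T = ln(4.06225)/2.63542… = 0.531883… → 0.5319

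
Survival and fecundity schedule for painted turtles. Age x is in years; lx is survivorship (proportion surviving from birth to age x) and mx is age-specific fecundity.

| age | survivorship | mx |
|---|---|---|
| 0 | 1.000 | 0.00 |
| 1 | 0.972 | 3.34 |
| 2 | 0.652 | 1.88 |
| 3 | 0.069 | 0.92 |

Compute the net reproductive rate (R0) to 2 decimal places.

lx·mx by age: 0, 3.24648, 1.22576, 0.06348
R0 = Σ lx·mx = 4.53572 → 4.54

4.54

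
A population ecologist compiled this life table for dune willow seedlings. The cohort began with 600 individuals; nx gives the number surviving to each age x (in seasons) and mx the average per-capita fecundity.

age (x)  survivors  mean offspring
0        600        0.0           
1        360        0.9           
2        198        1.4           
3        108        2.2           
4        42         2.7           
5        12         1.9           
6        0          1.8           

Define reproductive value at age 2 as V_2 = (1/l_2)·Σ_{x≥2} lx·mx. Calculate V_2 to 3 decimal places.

lx = nx/n0 = nx/600: 1, 0.6, 0.33, 0.18, 0.07, 0.02, 0
lx·mx for x ≥ 2: 0.462, 0.396, 0.189, 0.038, 0 → sum = 1.085
V_2 = 1.085 / l_2 = 1.085 / 0.33 = 3.287879… → 3.288

3.288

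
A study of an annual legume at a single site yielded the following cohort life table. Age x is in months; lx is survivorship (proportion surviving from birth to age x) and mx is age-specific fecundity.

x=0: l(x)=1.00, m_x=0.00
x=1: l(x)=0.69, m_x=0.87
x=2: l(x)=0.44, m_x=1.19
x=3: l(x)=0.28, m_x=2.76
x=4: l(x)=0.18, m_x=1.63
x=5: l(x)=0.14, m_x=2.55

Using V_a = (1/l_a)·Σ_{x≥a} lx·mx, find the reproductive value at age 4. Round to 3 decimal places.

lx·mx for x ≥ 4: 0.2934, 0.357 → sum = 0.6504
V_4 = 0.6504 / l_4 = 0.6504 / 0.18 = 3.613333… → 3.613

3.613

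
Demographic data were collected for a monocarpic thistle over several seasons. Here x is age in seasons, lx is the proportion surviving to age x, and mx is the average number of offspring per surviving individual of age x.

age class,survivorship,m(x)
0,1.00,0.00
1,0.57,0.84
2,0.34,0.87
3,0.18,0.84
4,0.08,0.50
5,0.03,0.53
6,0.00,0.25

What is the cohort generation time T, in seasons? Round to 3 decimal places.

1.796

lx·mx: 0, 0.4788, 0.2958, 0.1512, 0.04, 0.0159, 0 → R0 = 0.9817
x·lx·mx: 0, 0.4788, 0.5916, 0.4536, 0.16, 0.0795, 0 → Σ = 1.7635
T = 1.7635 / 0.9817 = 1.796374… → 1.796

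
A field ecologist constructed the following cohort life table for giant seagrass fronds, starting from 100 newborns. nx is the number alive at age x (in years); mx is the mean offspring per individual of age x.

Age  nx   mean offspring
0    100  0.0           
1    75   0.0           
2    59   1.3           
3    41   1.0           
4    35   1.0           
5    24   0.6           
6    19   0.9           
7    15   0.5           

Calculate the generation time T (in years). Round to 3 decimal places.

3.357

lx = nx/n0 = nx/100: 1, 0.75, 0.59, 0.41, 0.35, 0.24, 0.19, 0.15
lx·mx: 0, 0, 0.767, 0.41, 0.35, 0.144, 0.171, 0.075 → R0 = 1.917
x·lx·mx: 0, 0, 1.534, 1.23, 1.4, 0.72, 1.026, 0.525 → Σ = 6.435
T = 6.435 / 1.917 = 3.356808… → 3.357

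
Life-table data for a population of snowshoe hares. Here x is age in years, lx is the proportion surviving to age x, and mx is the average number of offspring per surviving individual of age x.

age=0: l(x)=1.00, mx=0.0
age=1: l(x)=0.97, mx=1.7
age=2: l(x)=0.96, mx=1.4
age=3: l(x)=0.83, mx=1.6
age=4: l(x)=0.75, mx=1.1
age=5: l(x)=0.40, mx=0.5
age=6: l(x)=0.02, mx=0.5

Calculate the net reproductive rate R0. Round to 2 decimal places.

5.36

lx·mx by age: 0, 1.649, 1.344, 1.328, 0.825, 0.2, 0.01
R0 = Σ lx·mx = 5.356 → 5.36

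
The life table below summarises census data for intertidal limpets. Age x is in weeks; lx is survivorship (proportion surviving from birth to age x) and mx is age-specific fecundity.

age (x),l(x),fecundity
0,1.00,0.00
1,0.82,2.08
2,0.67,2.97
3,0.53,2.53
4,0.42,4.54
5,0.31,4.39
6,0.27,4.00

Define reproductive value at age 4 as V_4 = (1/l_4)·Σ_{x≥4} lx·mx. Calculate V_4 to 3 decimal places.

10.352

lx·mx for x ≥ 4: 1.9068, 1.3609, 1.08 → sum = 4.3477
V_4 = 4.3477 / l_4 = 4.3477 / 0.42 = 10.351667… → 10.352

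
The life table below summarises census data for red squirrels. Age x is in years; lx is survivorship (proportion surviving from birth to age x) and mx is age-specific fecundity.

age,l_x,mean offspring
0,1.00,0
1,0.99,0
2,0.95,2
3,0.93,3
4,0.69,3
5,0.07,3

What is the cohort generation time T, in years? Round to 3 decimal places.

3.085

lx·mx: 0, 0, 1.9, 2.79, 2.07, 0.21 → R0 = 6.97
x·lx·mx: 0, 0, 3.8, 8.37, 8.28, 1.05 → Σ = 21.5
T = 21.5 / 6.97 = 3.084648… → 3.085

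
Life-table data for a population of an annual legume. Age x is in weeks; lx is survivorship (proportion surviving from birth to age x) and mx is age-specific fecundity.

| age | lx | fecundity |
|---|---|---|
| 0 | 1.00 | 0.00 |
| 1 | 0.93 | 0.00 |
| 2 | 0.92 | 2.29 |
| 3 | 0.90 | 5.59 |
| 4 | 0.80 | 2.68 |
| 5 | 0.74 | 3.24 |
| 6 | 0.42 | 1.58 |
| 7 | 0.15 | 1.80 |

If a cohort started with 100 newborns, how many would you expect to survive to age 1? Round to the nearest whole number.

93

Expected survivors = N0 · l_1 = 100 × 0.93 = 93 → 93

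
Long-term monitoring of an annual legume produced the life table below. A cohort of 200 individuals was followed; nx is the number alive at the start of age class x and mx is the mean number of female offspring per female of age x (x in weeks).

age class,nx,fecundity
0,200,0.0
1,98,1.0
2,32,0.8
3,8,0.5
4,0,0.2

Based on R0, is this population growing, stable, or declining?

declining

lx = nx/n0 = nx/200: 1, 0.49, 0.16, 0.04, 0
R0 = Σ lx·mx = 0 + 0.49 + 0.128 + 0.02 + 0 = 0.638
R0 < 1, so the population is declining.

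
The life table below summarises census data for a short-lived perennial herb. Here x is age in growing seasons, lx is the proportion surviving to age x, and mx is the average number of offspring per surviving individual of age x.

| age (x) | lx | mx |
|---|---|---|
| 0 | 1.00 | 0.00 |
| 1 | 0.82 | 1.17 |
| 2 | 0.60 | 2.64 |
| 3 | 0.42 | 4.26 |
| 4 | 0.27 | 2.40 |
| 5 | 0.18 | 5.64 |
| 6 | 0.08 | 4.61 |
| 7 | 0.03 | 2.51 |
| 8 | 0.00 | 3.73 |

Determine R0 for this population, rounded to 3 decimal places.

lx·mx by age: 0, 0.9594, 1.584, 1.7892, 0.648, 1.0152, 0.3688, 0.0753, 0
R0 = Σ lx·mx = 6.4399 → 6.440

6.440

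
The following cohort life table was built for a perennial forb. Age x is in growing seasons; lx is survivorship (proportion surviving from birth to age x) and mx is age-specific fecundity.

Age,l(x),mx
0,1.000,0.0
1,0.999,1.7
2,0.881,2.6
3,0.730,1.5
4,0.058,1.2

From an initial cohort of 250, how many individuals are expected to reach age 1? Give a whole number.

Expected survivors = N0 · l_1 = 250 × 0.999 = 249.75 → 250

250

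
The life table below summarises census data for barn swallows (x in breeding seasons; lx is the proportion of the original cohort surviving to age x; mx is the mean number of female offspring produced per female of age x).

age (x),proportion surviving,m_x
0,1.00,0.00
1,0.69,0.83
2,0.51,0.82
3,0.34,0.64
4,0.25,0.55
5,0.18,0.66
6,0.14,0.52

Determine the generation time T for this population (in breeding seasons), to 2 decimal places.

2.37

lx·mx: 0, 0.5727, 0.4182, 0.2176, 0.1375, 0.1188, 0.0728 → R0 = 1.5376
x·lx·mx: 0, 0.5727, 0.8364, 0.6528, 0.55, 0.594, 0.4368 → Σ = 3.6427
T = 3.6427 / 1.5376 = 2.369082… → 2.37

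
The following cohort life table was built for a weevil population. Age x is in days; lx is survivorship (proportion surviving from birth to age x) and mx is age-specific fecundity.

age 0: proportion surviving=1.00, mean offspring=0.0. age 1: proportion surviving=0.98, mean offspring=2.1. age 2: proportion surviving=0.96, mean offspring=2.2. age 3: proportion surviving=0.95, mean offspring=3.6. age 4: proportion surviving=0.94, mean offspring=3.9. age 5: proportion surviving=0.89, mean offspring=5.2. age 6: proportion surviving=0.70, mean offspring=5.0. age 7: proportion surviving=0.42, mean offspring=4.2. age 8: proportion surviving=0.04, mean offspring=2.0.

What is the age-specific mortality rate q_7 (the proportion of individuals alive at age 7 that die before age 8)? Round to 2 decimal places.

q_7 = (l_7 − l_8) / l_7 = (0.42 − 0.04) / 0.42
     = 0.38 / 0.42 = 0.904762… → 0.90

0.90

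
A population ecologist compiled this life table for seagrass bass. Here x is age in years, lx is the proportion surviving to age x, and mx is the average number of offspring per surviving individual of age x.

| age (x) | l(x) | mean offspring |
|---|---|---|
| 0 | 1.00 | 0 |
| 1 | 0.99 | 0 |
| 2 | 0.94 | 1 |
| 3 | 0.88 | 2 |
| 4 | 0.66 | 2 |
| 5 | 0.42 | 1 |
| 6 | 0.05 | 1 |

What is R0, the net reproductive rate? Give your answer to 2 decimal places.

lx·mx by age: 0, 0, 0.94, 1.76, 1.32, 0.42, 0.05
R0 = Σ lx·mx = 4.49 → 4.49

4.49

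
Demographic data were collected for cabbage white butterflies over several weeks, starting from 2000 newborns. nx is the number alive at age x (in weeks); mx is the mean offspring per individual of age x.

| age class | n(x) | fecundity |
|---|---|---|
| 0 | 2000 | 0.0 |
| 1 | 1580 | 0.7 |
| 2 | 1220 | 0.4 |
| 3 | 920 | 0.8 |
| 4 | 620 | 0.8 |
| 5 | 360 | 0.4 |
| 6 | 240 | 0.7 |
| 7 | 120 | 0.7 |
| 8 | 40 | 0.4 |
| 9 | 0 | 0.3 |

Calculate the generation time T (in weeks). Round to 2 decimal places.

lx = nx/n0 = nx/2000: 1, 0.79, 0.61, 0.46, 0.31, 0.18, 0.12, 0.06, 0.02, 0
lx·mx: 0, 0.553, 0.244, 0.368, 0.248, 0.072, 0.084, 0.042, 0.008, 0 → R0 = 1.619
x·lx·mx: 0, 0.553, 0.488, 1.104, 0.992, 0.36, 0.504, 0.294, 0.064, 0 → Σ = 4.359
T = 4.359 / 1.619 = 2.692403… → 2.69

2.69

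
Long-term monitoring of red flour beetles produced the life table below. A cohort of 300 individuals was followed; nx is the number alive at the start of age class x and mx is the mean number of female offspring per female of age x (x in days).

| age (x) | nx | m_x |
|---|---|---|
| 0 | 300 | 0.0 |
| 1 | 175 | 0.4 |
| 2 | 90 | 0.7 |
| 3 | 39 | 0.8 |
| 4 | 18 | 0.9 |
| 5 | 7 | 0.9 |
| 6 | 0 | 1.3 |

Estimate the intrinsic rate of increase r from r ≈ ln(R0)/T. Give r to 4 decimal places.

-0.2295

lx = nx/n0 = nx/300: 1, 0.58333…, 0.3, 0.13, 0.06, 0.02333…, 0
R0 = Σ lx·mx = 0 + 0.23333… + 0.21 + 0.104 + 0.054 + 0.021… + 0 = 0.622333…
Σ x·lx·mx = 1.286333…; T = 1.286333…/0.622333… = 2.06695…
r ≈ ln(R0)/T = ln(0.622333…)/2.06695… = -0.229458… → -0.2295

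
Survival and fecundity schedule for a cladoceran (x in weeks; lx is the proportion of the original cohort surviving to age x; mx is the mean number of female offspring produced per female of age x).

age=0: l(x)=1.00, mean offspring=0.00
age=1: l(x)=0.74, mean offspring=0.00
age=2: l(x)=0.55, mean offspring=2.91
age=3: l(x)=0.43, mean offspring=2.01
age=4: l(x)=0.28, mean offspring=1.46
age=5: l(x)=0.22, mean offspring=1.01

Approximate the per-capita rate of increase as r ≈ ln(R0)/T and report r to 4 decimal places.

0.4096

R0 = Σ lx·mx = 0 + 0 + 1.6005 + 0.8643 + 0.4088 + 0.2222 = 3.0958
Σ x·lx·mx = 8.5401; T = 8.5401/3.0958 = 2.75861…
r ≈ ln(R0)/T = ln(3.0958)/2.75861… = 0.409644… → 0.4096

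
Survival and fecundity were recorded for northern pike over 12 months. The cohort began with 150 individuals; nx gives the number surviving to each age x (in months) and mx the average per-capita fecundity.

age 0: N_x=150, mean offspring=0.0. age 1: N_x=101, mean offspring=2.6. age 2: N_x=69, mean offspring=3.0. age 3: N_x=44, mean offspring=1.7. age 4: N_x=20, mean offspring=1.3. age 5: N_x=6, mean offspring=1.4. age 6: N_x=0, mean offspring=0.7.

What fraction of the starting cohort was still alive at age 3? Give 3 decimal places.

0.293

l_3 = n_3/n_0 = 44/150 = 0.293333… → 0.293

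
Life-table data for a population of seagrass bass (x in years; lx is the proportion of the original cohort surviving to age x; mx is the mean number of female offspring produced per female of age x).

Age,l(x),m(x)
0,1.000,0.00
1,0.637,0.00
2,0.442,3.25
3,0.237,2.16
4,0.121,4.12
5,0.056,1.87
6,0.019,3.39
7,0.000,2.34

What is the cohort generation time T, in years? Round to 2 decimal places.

2.80

lx·mx: 0, 0, 1.4365, 0.51192, 0.49852, 0.10472, 0.06441, 0 → R0 = 2.61607
x·lx·mx: 0, 0, 2.873, 1.53576, 1.99408, 0.5236, 0.38646, 0 → Σ = 7.3129
T = 7.3129 / 2.61607 = 2.795376… → 2.80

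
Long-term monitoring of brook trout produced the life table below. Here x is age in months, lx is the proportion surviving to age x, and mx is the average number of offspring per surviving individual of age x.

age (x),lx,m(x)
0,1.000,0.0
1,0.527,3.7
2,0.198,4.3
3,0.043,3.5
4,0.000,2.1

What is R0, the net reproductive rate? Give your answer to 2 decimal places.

lx·mx by age: 0, 1.9499, 0.8514, 0.1505, 0
R0 = Σ lx·mx = 2.9518 → 2.95

2.95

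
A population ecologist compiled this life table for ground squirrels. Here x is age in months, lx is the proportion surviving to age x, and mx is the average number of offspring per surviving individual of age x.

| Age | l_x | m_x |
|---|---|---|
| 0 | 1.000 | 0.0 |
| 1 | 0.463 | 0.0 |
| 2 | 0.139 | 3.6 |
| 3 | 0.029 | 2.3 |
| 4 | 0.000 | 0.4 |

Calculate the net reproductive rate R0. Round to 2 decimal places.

lx·mx by age: 0, 0, 0.5004, 0.0667, 0
R0 = Σ lx·mx = 0.5671 → 0.57

0.57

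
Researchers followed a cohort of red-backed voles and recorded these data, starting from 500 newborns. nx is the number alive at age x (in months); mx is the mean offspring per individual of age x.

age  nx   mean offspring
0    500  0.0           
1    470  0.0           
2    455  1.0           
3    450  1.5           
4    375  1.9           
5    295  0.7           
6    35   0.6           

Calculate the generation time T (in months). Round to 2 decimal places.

lx = nx/n0 = nx/500: 1, 0.94, 0.91, 0.9, 0.75, 0.59, 0.07
lx·mx: 0, 0, 0.91, 1.35, 1.425, 0.413, 0.042 → R0 = 4.14
x·lx·mx: 0, 0, 1.82, 4.05, 5.7, 2.065, 0.252 → Σ = 13.887
T = 13.887 / 4.14 = 3.354348… → 3.35

3.35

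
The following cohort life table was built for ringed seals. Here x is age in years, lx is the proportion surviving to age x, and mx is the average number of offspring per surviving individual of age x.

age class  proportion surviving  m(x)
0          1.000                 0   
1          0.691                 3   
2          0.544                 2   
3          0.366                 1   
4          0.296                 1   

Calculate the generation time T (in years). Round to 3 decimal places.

lx·mx: 0, 2.073, 1.088, 0.366, 0.296 → R0 = 3.823
x·lx·mx: 0, 2.073, 2.176, 1.098, 1.184 → Σ = 6.531
T = 6.531 / 3.823 = 1.708344… → 1.708

1.708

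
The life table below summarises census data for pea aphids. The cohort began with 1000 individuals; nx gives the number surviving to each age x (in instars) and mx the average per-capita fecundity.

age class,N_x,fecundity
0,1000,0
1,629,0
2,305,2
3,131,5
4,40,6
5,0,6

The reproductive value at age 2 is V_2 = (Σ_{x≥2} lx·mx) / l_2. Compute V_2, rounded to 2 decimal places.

lx = nx/n0 = nx/1000: 1, 0.629, 0.305, 0.131, 0.04, 0
lx·mx for x ≥ 2: 0.61, 0.655, 0.24, 0 → sum = 1.505
V_2 = 1.505 / l_2 = 1.505 / 0.305 = 4.934426… → 4.93

4.93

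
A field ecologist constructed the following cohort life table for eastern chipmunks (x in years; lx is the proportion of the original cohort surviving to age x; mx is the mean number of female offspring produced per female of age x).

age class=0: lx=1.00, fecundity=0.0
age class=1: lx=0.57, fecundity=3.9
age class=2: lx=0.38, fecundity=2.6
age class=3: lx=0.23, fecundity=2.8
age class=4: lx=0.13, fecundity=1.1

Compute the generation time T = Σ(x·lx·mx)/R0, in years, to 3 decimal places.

lx·mx: 0, 2.223, 0.988, 0.644, 0.143 → R0 = 3.998
x·lx·mx: 0, 2.223, 1.976, 1.932, 0.572 → Σ = 6.703
T = 6.703 / 3.998 = 1.676588… → 1.677

1.677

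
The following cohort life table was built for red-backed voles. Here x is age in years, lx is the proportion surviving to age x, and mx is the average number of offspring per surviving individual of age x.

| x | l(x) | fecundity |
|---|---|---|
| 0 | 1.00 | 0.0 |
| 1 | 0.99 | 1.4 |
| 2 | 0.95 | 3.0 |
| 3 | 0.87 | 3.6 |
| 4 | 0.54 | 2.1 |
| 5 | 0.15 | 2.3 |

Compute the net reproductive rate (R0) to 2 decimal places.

lx·mx by age: 0, 1.386, 2.85, 3.132, 1.134, 0.345
R0 = Σ lx·mx = 8.847 → 8.85

8.85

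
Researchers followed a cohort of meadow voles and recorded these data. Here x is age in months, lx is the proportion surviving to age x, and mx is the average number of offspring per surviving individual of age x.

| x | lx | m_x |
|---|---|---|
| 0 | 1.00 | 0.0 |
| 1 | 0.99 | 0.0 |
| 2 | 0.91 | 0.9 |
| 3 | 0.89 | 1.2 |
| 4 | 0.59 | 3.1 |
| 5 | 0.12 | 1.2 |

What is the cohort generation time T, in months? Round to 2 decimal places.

lx·mx: 0, 0, 0.819, 1.068, 1.829, 0.144 → R0 = 3.86
x·lx·mx: 0, 0, 1.638, 3.204, 7.316, 0.72 → Σ = 12.878
T = 12.878 / 3.86 = 3.336269… → 3.34

3.34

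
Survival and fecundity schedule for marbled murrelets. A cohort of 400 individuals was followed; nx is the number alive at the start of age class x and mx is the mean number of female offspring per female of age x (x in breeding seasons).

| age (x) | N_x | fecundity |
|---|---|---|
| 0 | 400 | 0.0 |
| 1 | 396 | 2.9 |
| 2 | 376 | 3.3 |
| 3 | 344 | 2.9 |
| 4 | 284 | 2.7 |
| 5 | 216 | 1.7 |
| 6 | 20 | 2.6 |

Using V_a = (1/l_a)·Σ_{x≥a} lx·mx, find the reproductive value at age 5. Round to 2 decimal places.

lx = nx/n0 = nx/400: 1, 0.99, 0.94, 0.86, 0.71, 0.54, 0.05
lx·mx for x ≥ 5: 0.918, 0.13 → sum = 1.048
V_5 = 1.048 / l_5 = 1.048 / 0.54 = 1.940741… → 1.94

1.94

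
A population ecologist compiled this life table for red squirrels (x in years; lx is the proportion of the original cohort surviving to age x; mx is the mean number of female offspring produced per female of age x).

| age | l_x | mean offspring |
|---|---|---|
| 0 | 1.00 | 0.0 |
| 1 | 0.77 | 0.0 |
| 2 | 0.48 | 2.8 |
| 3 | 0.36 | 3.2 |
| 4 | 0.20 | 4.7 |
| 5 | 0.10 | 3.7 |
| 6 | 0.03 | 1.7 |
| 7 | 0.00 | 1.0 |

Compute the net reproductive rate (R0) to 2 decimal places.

3.86

lx·mx by age: 0, 0, 1.344, 1.152, 0.94, 0.37, 0.051, 0
R0 = Σ lx·mx = 3.857 → 3.86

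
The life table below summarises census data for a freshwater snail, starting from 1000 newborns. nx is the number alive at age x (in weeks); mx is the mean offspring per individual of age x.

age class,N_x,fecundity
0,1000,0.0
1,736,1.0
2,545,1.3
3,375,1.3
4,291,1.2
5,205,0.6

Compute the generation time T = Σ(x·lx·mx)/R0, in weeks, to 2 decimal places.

lx = nx/n0 = nx/1000: 1, 0.736, 0.545, 0.375, 0.291, 0.205
lx·mx: 0, 0.736, 0.7085, 0.4875, 0.3492, 0.123 → R0 = 2.4042
x·lx·mx: 0, 0.736, 1.417, 1.4625, 1.3968, 0.615 → Σ = 5.6273
T = 5.6273 / 2.4042 = 2.340612… → 2.34

2.34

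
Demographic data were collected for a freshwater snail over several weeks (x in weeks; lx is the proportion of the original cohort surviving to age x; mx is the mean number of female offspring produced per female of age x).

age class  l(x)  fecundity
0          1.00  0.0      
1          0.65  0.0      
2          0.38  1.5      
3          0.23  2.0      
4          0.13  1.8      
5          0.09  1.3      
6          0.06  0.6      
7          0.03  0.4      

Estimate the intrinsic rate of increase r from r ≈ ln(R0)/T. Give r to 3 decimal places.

0.118

R0 = Σ lx·mx = 0 + 0 + 0.57 + 0.46 + 0.234 + 0.117 + 0.036 + 0.012 = 1.429
Σ x·lx·mx = 4.341; T = 4.341/1.429 = 3.03779…
r ≈ ln(R0)/T = ln(1.429)/3.03779… = 0.11751… → 0.118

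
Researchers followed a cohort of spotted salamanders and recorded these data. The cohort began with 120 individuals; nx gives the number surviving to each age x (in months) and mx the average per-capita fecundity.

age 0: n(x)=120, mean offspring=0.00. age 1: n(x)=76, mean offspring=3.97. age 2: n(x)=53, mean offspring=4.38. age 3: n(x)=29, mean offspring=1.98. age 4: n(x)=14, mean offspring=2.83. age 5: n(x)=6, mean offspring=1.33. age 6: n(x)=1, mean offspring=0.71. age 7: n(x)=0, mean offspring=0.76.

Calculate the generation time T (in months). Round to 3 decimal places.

1.784

lx = nx/n0 = nx/120: 1, 0.63333…, 0.44167…, 0.24167…, 0.11667…, 0.05, 0.00833…, 0
lx·mx: 0, 2.514333…, 1.9345…, 0.4785…, 0.330167…, 0.0665, 0.005917…, 0 → R0 = 5.329917…
x·lx·mx: 0, 2.514333…, 3.869…, 1.4355…, 1.320667…, 0.3325, 0.0355…, 0 → Σ = 9.5075…
T = 9.5075… / 5.329917… = 1.783799… → 1.784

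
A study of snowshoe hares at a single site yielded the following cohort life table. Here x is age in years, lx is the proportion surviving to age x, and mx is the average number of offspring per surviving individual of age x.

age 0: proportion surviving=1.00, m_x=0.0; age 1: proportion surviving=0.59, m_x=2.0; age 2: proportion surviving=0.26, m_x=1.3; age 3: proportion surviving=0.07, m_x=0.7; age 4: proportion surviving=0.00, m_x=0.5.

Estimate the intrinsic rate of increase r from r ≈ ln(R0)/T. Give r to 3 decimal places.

0.351

R0 = Σ lx·mx = 0 + 1.18 + 0.338 + 0.049 + 0 = 1.567
Σ x·lx·mx = 2.003; T = 2.003/1.567 = 1.27824…
r ≈ ln(R0)/T = ln(1.567)/1.27824… = 0.35139… → 0.351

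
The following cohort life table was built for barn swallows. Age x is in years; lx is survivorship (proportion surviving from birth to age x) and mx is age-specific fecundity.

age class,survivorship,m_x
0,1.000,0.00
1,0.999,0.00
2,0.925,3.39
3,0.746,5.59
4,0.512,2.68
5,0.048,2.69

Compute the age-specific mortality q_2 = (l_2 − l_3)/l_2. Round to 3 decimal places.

0.194

q_2 = (l_2 − l_3) / l_2 = (0.925 − 0.746) / 0.925
     = 0.179 / 0.925 = 0.193514… → 0.194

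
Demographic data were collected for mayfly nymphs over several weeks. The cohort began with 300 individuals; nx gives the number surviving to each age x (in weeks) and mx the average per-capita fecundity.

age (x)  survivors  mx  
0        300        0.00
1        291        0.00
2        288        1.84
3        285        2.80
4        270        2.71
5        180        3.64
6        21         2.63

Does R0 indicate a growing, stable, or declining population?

growing

lx = nx/n0 = nx/300: 1, 0.97, 0.96, 0.95, 0.9, 0.6, 0.07
R0 = Σ lx·mx = 0 + 0 + 1.7664 + 2.66 + 2.439 + 2.184 + 0.1841 = 9.2335
R0 > 1, so the population is growing.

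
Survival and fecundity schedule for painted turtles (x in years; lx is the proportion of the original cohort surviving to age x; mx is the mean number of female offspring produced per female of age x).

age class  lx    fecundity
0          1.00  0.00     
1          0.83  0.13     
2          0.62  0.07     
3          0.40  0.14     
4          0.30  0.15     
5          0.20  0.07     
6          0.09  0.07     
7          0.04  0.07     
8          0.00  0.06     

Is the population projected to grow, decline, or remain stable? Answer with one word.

R0 = Σ lx·mx = 0 + 0.1079 + 0.0434 + 0.056 + 0.045 + 0.014 + 0.0063 + 0.0028 + 0 = 0.2754
R0 < 1, so the population is declining.

declining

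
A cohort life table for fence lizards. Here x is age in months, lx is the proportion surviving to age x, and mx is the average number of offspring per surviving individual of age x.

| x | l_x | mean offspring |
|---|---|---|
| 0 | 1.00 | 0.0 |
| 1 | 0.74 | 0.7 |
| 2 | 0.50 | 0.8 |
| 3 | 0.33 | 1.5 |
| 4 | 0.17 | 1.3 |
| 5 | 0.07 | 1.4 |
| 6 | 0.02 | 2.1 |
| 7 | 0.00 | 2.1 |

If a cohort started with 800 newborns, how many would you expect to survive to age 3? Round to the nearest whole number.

264

Expected survivors = N0 · l_3 = 800 × 0.33 = 264 → 264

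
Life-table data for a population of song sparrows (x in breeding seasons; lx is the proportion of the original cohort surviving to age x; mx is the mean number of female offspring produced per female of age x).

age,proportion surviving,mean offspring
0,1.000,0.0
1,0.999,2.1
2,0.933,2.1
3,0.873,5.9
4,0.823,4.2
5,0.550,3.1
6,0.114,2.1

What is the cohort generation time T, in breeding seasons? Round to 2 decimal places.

lx·mx: 0, 2.0979, 1.9593, 5.1507, 3.4566, 1.705, 0.2394 → R0 = 14.6089
x·lx·mx: 0, 2.0979, 3.9186, 15.4521, 13.8264, 8.525, 1.4364 → Σ = 45.2564
T = 45.2564 / 14.6089 = 3.097865… → 3.10

3.10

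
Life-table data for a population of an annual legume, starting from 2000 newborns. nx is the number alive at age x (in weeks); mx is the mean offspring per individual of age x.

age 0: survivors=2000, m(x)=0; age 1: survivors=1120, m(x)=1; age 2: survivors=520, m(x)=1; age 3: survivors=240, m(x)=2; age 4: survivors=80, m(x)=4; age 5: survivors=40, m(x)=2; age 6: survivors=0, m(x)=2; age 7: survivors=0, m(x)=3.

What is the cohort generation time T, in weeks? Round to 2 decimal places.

lx = nx/n0 = nx/2000: 1, 0.56, 0.26, 0.12, 0.04, 0.02, 0, 0
lx·mx: 0, 0.56, 0.26, 0.24, 0.16, 0.04, 0, 0 → R0 = 1.26
x·lx·mx: 0, 0.56, 0.52, 0.72, 0.64, 0.2, 0, 0 → Σ = 2.64
T = 2.64 / 1.26 = 2.095238… → 2.10

2.10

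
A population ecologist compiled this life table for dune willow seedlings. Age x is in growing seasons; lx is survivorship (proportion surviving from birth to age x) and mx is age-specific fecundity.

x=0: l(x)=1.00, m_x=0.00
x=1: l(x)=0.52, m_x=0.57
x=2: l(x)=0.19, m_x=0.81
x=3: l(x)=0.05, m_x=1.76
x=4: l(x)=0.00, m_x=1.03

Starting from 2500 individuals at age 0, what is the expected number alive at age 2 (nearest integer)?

Expected survivors = N0 · l_2 = 2500 × 0.19 = 475 → 475

475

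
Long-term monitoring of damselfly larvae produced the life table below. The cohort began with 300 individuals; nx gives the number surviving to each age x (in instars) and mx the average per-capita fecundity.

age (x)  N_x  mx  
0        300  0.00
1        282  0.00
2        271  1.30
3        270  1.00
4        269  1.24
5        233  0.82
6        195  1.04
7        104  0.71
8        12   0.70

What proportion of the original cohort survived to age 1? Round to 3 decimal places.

l_1 = n_1/n_0 = 282/300 = 0.94 → 0.940

0.940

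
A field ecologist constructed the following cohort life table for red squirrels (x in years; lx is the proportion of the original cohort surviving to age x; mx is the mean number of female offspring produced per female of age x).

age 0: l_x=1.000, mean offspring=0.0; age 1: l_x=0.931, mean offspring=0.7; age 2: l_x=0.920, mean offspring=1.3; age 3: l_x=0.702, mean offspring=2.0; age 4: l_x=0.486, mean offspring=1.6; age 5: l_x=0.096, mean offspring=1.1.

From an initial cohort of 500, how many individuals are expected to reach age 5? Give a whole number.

48

Expected survivors = N0 · l_5 = 500 × 0.096 = 48 → 48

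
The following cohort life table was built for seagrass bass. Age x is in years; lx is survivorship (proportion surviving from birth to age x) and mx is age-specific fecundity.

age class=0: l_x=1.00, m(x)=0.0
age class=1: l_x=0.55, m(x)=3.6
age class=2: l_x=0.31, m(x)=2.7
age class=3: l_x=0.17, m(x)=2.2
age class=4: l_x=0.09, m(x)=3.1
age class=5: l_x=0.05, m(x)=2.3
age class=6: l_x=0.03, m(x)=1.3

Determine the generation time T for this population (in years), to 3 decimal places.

1.849

lx·mx: 0, 1.98, 0.837, 0.374, 0.279, 0.115, 0.039 → R0 = 3.624
x·lx·mx: 0, 1.98, 1.674, 1.122, 1.116, 0.575, 0.234 → Σ = 6.701
T = 6.701 / 3.624 = 1.849062… → 1.849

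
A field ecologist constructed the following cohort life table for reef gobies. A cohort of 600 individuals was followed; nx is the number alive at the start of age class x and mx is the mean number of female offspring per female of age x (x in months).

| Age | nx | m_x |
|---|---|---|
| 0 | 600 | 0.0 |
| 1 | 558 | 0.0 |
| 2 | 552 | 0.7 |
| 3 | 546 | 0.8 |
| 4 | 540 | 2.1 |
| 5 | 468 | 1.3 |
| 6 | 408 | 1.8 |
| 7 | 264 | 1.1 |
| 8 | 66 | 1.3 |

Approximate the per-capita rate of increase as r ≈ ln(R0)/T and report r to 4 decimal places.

lx = nx/n0 = nx/600: 1, 0.93, 0.92, 0.91, 0.9, 0.78, 0.68, 0.44, 0.11
R0 = Σ lx·mx = 0 + 0 + 0.644 + 0.728 + 1.89 + 1.014 + 1.224 + 0.484 + 0.143 = 6.127
Σ x·lx·mx = 27.978; T = 27.978/6.127 = 4.56635…
r ≈ ln(R0)/T = ln(6.127)/4.56635… = 0.396971… → 0.3970

0.3970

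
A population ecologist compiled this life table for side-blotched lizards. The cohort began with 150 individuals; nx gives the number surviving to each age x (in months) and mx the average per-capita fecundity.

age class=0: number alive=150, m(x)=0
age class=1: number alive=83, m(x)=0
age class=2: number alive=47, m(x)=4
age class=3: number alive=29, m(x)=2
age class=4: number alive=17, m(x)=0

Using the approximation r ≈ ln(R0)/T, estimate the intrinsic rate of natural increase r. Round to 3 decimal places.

0.221

lx = nx/n0 = nx/150: 1, 0.55333…, 0.31333…, 0.19333…, 0.11333…
R0 = Σ lx·mx = 0 + 0 + 1.25333… + 0.38667… + 0 = 1.64…
Σ x·lx·mx = 3.666667…; T = 3.666667…/1.64… = 2.23577…
r ≈ ln(R0)/T = ln(1.64…)/2.23577… = 0.22126… → 0.221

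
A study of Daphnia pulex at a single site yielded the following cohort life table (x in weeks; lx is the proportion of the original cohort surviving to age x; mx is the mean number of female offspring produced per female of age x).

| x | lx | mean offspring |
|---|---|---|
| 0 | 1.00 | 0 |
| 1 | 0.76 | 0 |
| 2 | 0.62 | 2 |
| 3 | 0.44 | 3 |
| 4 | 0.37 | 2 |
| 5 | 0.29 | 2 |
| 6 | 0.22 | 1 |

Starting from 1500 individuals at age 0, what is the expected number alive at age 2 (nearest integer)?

Expected survivors = N0 · l_2 = 1500 × 0.62 = 930 → 930

930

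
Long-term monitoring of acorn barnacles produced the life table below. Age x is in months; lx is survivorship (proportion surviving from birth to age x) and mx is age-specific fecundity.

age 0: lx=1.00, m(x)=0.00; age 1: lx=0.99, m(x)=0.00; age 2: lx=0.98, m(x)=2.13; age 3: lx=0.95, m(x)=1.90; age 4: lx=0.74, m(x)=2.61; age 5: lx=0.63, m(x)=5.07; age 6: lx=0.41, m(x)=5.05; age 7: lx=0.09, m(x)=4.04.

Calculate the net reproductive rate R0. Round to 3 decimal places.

11.452

lx·mx by age: 0, 0, 2.0874, 1.805, 1.9314, 3.1941, 2.0705, 0.3636
R0 = Σ lx·mx = 11.452 → 11.452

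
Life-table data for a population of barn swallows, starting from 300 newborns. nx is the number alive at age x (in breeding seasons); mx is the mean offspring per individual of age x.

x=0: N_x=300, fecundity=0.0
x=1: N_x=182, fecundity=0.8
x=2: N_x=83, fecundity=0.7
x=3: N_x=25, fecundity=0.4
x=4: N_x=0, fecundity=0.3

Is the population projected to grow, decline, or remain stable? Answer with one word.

declining

lx = nx/n0 = nx/300: 1, 0.60667…, 0.27667…, 0.08333…, 0
R0 = Σ lx·mx = 0 + 0.485333… + 0.193667… + 0.033333… + 0 = 0.712333…
R0 < 1, so the population is declining.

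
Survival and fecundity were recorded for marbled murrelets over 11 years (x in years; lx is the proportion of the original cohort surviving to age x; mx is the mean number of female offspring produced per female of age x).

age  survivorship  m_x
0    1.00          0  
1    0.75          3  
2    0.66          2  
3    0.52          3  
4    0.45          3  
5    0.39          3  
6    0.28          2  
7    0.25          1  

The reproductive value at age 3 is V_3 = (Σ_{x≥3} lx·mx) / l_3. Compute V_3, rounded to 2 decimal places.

9.40

lx·mx for x ≥ 3: 1.56, 1.35, 1.17, 0.56, 0.25 → sum = 4.89
V_3 = 4.89 / l_3 = 4.89 / 0.52 = 9.403846… → 9.40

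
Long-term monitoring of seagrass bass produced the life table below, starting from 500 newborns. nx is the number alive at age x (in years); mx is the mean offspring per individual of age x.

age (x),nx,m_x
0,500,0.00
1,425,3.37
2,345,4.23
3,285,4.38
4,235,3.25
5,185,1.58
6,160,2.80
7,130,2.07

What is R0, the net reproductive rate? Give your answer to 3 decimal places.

11.826

lx = nx/n0 = nx/500: 1, 0.85, 0.69, 0.57, 0.47, 0.37, 0.32, 0.26
lx·mx by age: 0, 2.8645, 2.9187, 2.4966, 1.5275, 0.5846, 0.896, 0.5382
R0 = Σ lx·mx = 11.8261 → 11.826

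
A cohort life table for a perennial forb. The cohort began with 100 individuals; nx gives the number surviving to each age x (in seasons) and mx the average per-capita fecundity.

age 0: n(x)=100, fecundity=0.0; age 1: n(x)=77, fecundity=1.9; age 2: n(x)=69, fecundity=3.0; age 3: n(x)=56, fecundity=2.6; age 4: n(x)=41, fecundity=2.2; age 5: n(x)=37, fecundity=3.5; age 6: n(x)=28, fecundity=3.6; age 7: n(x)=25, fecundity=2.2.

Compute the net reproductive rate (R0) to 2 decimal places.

8.74

lx = nx/n0 = nx/100: 1, 0.77, 0.69, 0.56, 0.41, 0.37, 0.28, 0.25
lx·mx by age: 0, 1.463, 2.07, 1.456, 0.902, 1.295, 1.008, 0.55
R0 = Σ lx·mx = 8.744 → 8.74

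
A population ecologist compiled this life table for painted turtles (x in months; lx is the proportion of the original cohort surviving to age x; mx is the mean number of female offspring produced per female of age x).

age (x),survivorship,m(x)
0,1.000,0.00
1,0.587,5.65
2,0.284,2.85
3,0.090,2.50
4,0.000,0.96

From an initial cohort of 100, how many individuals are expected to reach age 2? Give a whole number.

28

Expected survivors = N0 · l_2 = 100 × 0.284 = 28.4 → 28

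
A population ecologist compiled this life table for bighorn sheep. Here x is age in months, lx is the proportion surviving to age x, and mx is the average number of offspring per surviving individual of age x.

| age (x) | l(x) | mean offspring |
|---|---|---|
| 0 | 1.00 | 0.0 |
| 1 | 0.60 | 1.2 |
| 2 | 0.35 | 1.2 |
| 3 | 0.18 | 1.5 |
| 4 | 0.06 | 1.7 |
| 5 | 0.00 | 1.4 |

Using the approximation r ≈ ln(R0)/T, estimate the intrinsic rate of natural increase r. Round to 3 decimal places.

R0 = Σ lx·mx = 0 + 0.72 + 0.42 + 0.27 + 0.102 + 0 = 1.512
Σ x·lx·mx = 2.778; T = 2.778/1.512 = 1.8373…
r ≈ ln(R0)/T = ln(1.512)/1.8373… = 0.22502… → 0.225

0.225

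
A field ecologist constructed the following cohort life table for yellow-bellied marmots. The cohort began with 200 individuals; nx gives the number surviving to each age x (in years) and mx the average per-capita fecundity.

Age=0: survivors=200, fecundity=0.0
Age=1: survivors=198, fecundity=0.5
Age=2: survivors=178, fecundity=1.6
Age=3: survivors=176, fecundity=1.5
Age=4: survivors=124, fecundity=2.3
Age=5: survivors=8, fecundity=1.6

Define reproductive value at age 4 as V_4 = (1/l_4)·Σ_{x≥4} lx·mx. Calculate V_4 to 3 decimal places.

2.403

lx = nx/n0 = nx/200: 1, 0.99, 0.89, 0.88, 0.62, 0.04
lx·mx for x ≥ 4: 1.426, 0.064 → sum = 1.49
V_4 = 1.49 / l_4 = 1.49 / 0.62 = 2.403226… → 2.403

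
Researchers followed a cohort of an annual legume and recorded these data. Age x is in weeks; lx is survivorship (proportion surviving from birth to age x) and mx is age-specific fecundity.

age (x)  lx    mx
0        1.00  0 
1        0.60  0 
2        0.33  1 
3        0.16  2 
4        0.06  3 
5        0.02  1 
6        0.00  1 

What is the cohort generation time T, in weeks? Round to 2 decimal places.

lx·mx: 0, 0, 0.33, 0.32, 0.18, 0.02, 0 → R0 = 0.85
x·lx·mx: 0, 0, 0.66, 0.96, 0.72, 0.1, 0 → Σ = 2.44
T = 2.44 / 0.85 = 2.870588… → 2.87

2.87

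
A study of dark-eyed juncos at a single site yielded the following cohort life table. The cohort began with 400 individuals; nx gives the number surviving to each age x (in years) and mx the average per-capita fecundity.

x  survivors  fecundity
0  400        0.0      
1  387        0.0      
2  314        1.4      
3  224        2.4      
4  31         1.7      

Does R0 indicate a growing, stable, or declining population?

growing

lx = nx/n0 = nx/400: 1, 0.9675, 0.785, 0.56, 0.0775
R0 = Σ lx·mx = 0 + 0 + 1.099 + 1.344 + 0.13175 = 2.57475
R0 > 1, so the population is growing.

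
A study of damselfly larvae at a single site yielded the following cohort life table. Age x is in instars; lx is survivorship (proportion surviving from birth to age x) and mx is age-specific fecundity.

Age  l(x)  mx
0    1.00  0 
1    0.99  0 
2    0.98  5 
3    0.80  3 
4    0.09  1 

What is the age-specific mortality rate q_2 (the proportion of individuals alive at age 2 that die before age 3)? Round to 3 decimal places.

0.184

q_2 = (l_2 − l_3) / l_2 = (0.98 − 0.8) / 0.98
     = 0.18 / 0.98 = 0.183673… → 0.184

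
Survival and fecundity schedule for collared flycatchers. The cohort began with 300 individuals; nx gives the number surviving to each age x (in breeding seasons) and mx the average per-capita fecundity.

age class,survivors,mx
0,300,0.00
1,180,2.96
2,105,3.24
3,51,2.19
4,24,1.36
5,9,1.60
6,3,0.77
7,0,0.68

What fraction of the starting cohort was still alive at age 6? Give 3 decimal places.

0.010

l_6 = n_6/n_0 = 3/300 = 0.01 → 0.010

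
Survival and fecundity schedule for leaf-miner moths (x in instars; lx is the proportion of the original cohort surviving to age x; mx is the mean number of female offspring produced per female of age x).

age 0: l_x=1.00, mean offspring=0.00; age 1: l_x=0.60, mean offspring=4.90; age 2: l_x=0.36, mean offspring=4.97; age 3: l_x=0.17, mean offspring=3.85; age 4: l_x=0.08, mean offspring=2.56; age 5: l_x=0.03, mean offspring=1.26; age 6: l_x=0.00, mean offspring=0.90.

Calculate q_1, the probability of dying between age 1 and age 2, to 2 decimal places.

q_1 = (l_1 − l_2) / l_1 = (0.6 − 0.36) / 0.6
     = 0.24 / 0.6 = 0.4 → 0.40

0.40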